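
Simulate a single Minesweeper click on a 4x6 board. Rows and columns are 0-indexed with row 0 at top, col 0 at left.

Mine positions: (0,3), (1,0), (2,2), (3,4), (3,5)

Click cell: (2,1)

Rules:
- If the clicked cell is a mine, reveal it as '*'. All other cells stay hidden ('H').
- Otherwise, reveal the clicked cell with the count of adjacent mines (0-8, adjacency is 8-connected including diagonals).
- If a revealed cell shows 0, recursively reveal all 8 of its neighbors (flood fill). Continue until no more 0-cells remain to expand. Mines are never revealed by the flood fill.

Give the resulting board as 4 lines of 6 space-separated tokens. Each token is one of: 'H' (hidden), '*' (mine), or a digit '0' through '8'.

H H H H H H
H H H H H H
H 2 H H H H
H H H H H H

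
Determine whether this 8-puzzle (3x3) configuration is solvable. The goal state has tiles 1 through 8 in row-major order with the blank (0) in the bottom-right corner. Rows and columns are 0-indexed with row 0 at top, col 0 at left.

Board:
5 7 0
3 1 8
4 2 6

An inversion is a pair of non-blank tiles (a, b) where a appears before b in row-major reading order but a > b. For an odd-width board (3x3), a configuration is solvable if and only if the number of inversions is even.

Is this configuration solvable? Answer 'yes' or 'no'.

Inversions (pairs i<j in row-major order where tile[i] > tile[j] > 0): 15
15 is odd, so the puzzle is not solvable.

Answer: no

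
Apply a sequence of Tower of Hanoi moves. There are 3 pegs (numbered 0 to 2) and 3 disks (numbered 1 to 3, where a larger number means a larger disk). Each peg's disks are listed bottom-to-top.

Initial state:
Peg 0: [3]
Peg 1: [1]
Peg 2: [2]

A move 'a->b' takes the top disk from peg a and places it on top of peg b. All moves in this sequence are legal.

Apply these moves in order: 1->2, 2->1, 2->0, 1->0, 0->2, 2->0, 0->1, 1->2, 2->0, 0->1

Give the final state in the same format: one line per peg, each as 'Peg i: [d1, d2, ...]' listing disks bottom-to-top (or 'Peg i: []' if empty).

Answer: Peg 0: [3, 2]
Peg 1: [1]
Peg 2: []

Derivation:
After move 1 (1->2):
Peg 0: [3]
Peg 1: []
Peg 2: [2, 1]

After move 2 (2->1):
Peg 0: [3]
Peg 1: [1]
Peg 2: [2]

After move 3 (2->0):
Peg 0: [3, 2]
Peg 1: [1]
Peg 2: []

After move 4 (1->0):
Peg 0: [3, 2, 1]
Peg 1: []
Peg 2: []

After move 5 (0->2):
Peg 0: [3, 2]
Peg 1: []
Peg 2: [1]

After move 6 (2->0):
Peg 0: [3, 2, 1]
Peg 1: []
Peg 2: []

After move 7 (0->1):
Peg 0: [3, 2]
Peg 1: [1]
Peg 2: []

After move 8 (1->2):
Peg 0: [3, 2]
Peg 1: []
Peg 2: [1]

After move 9 (2->0):
Peg 0: [3, 2, 1]
Peg 1: []
Peg 2: []

After move 10 (0->1):
Peg 0: [3, 2]
Peg 1: [1]
Peg 2: []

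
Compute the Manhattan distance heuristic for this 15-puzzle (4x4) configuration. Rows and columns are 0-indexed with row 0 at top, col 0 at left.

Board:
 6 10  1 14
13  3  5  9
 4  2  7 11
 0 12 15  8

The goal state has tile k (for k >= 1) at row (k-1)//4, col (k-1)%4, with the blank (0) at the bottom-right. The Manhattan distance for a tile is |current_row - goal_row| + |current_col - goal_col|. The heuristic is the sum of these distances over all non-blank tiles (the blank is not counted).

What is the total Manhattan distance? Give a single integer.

Tile 6: (0,0)->(1,1) = 2
Tile 10: (0,1)->(2,1) = 2
Tile 1: (0,2)->(0,0) = 2
Tile 14: (0,3)->(3,1) = 5
Tile 13: (1,0)->(3,0) = 2
Tile 3: (1,1)->(0,2) = 2
Tile 5: (1,2)->(1,0) = 2
Tile 9: (1,3)->(2,0) = 4
Tile 4: (2,0)->(0,3) = 5
Tile 2: (2,1)->(0,1) = 2
Tile 7: (2,2)->(1,2) = 1
Tile 11: (2,3)->(2,2) = 1
Tile 12: (3,1)->(2,3) = 3
Tile 15: (3,2)->(3,2) = 0
Tile 8: (3,3)->(1,3) = 2
Sum: 2 + 2 + 2 + 5 + 2 + 2 + 2 + 4 + 5 + 2 + 1 + 1 + 3 + 0 + 2 = 35

Answer: 35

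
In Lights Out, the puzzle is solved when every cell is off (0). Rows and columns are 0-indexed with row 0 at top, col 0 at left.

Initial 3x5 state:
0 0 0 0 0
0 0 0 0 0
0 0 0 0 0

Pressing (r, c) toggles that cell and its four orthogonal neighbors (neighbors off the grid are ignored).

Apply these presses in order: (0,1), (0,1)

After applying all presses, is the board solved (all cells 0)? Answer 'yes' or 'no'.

After press 1 at (0,1):
1 1 1 0 0
0 1 0 0 0
0 0 0 0 0

After press 2 at (0,1):
0 0 0 0 0
0 0 0 0 0
0 0 0 0 0

Lights still on: 0

Answer: yes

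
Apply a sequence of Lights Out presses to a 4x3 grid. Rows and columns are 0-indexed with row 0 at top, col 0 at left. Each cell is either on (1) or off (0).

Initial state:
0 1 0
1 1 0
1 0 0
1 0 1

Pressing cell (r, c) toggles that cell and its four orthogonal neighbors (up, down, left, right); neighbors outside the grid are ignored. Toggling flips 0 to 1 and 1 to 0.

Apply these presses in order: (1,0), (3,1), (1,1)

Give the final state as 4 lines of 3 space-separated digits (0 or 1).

Answer: 1 0 0
1 1 1
0 0 0
0 1 0

Derivation:
After press 1 at (1,0):
1 1 0
0 0 0
0 0 0
1 0 1

After press 2 at (3,1):
1 1 0
0 0 0
0 1 0
0 1 0

After press 3 at (1,1):
1 0 0
1 1 1
0 0 0
0 1 0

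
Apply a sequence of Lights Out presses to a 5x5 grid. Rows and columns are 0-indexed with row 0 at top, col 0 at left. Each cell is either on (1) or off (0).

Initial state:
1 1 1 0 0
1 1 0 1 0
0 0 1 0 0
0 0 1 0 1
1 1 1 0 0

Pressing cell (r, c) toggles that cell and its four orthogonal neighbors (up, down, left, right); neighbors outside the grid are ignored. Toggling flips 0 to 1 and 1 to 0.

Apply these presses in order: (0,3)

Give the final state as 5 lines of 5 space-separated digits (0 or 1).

Answer: 1 1 0 1 1
1 1 0 0 0
0 0 1 0 0
0 0 1 0 1
1 1 1 0 0

Derivation:
After press 1 at (0,3):
1 1 0 1 1
1 1 0 0 0
0 0 1 0 0
0 0 1 0 1
1 1 1 0 0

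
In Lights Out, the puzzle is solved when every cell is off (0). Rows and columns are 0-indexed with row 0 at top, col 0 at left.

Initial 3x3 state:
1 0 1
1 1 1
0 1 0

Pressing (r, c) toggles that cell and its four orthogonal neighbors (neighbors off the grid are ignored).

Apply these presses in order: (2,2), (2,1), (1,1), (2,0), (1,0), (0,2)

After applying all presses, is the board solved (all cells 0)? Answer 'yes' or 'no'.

After press 1 at (2,2):
1 0 1
1 1 0
0 0 1

After press 2 at (2,1):
1 0 1
1 0 0
1 1 0

After press 3 at (1,1):
1 1 1
0 1 1
1 0 0

After press 4 at (2,0):
1 1 1
1 1 1
0 1 0

After press 5 at (1,0):
0 1 1
0 0 1
1 1 0

After press 6 at (0,2):
0 0 0
0 0 0
1 1 0

Lights still on: 2

Answer: no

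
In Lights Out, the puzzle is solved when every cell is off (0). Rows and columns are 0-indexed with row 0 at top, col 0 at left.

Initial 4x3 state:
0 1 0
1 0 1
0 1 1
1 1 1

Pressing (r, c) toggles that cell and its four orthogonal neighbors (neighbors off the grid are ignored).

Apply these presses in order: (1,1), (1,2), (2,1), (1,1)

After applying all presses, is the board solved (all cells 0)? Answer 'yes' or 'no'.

Answer: no

Derivation:
After press 1 at (1,1):
0 0 0
0 1 0
0 0 1
1 1 1

After press 2 at (1,2):
0 0 1
0 0 1
0 0 0
1 1 1

After press 3 at (2,1):
0 0 1
0 1 1
1 1 1
1 0 1

After press 4 at (1,1):
0 1 1
1 0 0
1 0 1
1 0 1

Lights still on: 7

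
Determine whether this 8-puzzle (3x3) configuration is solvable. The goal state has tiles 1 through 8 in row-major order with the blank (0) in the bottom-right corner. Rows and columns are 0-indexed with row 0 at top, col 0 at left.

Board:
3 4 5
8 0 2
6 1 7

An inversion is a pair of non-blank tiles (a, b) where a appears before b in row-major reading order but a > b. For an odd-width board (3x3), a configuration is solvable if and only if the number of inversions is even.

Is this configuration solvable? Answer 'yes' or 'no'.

Inversions (pairs i<j in row-major order where tile[i] > tile[j] > 0): 12
12 is even, so the puzzle is solvable.

Answer: yes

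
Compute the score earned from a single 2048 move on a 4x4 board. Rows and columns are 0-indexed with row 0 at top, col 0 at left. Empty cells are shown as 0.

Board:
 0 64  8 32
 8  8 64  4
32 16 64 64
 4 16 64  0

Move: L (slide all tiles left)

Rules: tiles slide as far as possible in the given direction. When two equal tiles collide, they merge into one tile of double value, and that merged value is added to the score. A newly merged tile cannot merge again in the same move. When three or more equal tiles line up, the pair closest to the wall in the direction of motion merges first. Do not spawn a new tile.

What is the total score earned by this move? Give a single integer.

Answer: 144

Derivation:
Slide left:
row 0: [0, 64, 8, 32] -> [64, 8, 32, 0]  score +0 (running 0)
row 1: [8, 8, 64, 4] -> [16, 64, 4, 0]  score +16 (running 16)
row 2: [32, 16, 64, 64] -> [32, 16, 128, 0]  score +128 (running 144)
row 3: [4, 16, 64, 0] -> [4, 16, 64, 0]  score +0 (running 144)
Board after move:
 64   8  32   0
 16  64   4   0
 32  16 128   0
  4  16  64   0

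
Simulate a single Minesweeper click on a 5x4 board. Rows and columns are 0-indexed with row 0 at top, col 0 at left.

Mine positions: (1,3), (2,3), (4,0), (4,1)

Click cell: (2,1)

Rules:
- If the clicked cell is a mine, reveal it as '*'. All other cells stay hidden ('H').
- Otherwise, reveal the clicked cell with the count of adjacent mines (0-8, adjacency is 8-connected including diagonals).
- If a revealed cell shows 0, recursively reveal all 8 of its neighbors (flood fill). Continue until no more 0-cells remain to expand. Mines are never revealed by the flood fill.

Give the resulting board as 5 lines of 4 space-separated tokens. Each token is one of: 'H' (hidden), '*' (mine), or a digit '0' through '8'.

0 0 1 H
0 0 2 H
0 0 2 H
2 2 2 H
H H H H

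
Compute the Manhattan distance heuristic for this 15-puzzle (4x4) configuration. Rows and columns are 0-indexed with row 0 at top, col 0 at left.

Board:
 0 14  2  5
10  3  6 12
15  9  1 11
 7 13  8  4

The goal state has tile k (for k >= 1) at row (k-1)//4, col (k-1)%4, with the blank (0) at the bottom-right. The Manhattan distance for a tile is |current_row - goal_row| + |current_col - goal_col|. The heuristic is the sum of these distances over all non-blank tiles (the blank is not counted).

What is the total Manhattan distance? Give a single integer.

Answer: 34

Derivation:
Tile 14: at (0,1), goal (3,1), distance |0-3|+|1-1| = 3
Tile 2: at (0,2), goal (0,1), distance |0-0|+|2-1| = 1
Tile 5: at (0,3), goal (1,0), distance |0-1|+|3-0| = 4
Tile 10: at (1,0), goal (2,1), distance |1-2|+|0-1| = 2
Tile 3: at (1,1), goal (0,2), distance |1-0|+|1-2| = 2
Tile 6: at (1,2), goal (1,1), distance |1-1|+|2-1| = 1
Tile 12: at (1,3), goal (2,3), distance |1-2|+|3-3| = 1
Tile 15: at (2,0), goal (3,2), distance |2-3|+|0-2| = 3
Tile 9: at (2,1), goal (2,0), distance |2-2|+|1-0| = 1
Tile 1: at (2,2), goal (0,0), distance |2-0|+|2-0| = 4
Tile 11: at (2,3), goal (2,2), distance |2-2|+|3-2| = 1
Tile 7: at (3,0), goal (1,2), distance |3-1|+|0-2| = 4
Tile 13: at (3,1), goal (3,0), distance |3-3|+|1-0| = 1
Tile 8: at (3,2), goal (1,3), distance |3-1|+|2-3| = 3
Tile 4: at (3,3), goal (0,3), distance |3-0|+|3-3| = 3
Sum: 3 + 1 + 4 + 2 + 2 + 1 + 1 + 3 + 1 + 4 + 1 + 4 + 1 + 3 + 3 = 34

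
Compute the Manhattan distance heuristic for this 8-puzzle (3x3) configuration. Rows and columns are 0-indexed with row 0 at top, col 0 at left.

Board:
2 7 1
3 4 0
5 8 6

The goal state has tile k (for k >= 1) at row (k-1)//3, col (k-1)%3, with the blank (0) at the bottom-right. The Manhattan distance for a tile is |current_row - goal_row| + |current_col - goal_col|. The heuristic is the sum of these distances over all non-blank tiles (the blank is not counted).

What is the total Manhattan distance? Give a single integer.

Tile 2: at (0,0), goal (0,1), distance |0-0|+|0-1| = 1
Tile 7: at (0,1), goal (2,0), distance |0-2|+|1-0| = 3
Tile 1: at (0,2), goal (0,0), distance |0-0|+|2-0| = 2
Tile 3: at (1,0), goal (0,2), distance |1-0|+|0-2| = 3
Tile 4: at (1,1), goal (1,0), distance |1-1|+|1-0| = 1
Tile 5: at (2,0), goal (1,1), distance |2-1|+|0-1| = 2
Tile 8: at (2,1), goal (2,1), distance |2-2|+|1-1| = 0
Tile 6: at (2,2), goal (1,2), distance |2-1|+|2-2| = 1
Sum: 1 + 3 + 2 + 3 + 1 + 2 + 0 + 1 = 13

Answer: 13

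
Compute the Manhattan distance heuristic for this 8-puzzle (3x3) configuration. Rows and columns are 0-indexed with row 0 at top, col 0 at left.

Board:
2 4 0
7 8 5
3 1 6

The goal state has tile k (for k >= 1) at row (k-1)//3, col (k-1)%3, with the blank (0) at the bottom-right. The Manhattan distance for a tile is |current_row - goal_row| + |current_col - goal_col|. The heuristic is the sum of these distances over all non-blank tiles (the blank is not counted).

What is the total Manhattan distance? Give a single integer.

Answer: 14

Derivation:
Tile 2: at (0,0), goal (0,1), distance |0-0|+|0-1| = 1
Tile 4: at (0,1), goal (1,0), distance |0-1|+|1-0| = 2
Tile 7: at (1,0), goal (2,0), distance |1-2|+|0-0| = 1
Tile 8: at (1,1), goal (2,1), distance |1-2|+|1-1| = 1
Tile 5: at (1,2), goal (1,1), distance |1-1|+|2-1| = 1
Tile 3: at (2,0), goal (0,2), distance |2-0|+|0-2| = 4
Tile 1: at (2,1), goal (0,0), distance |2-0|+|1-0| = 3
Tile 6: at (2,2), goal (1,2), distance |2-1|+|2-2| = 1
Sum: 1 + 2 + 1 + 1 + 1 + 4 + 3 + 1 = 14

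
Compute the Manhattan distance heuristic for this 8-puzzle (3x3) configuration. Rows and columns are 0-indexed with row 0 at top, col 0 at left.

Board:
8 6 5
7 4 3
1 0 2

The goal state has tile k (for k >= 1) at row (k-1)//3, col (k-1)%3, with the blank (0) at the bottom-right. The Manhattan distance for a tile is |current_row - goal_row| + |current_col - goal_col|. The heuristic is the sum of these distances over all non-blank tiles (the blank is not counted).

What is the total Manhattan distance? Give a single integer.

Answer: 15

Derivation:
Tile 8: at (0,0), goal (2,1), distance |0-2|+|0-1| = 3
Tile 6: at (0,1), goal (1,2), distance |0-1|+|1-2| = 2
Tile 5: at (0,2), goal (1,1), distance |0-1|+|2-1| = 2
Tile 7: at (1,0), goal (2,0), distance |1-2|+|0-0| = 1
Tile 4: at (1,1), goal (1,0), distance |1-1|+|1-0| = 1
Tile 3: at (1,2), goal (0,2), distance |1-0|+|2-2| = 1
Tile 1: at (2,0), goal (0,0), distance |2-0|+|0-0| = 2
Tile 2: at (2,2), goal (0,1), distance |2-0|+|2-1| = 3
Sum: 3 + 2 + 2 + 1 + 1 + 1 + 2 + 3 = 15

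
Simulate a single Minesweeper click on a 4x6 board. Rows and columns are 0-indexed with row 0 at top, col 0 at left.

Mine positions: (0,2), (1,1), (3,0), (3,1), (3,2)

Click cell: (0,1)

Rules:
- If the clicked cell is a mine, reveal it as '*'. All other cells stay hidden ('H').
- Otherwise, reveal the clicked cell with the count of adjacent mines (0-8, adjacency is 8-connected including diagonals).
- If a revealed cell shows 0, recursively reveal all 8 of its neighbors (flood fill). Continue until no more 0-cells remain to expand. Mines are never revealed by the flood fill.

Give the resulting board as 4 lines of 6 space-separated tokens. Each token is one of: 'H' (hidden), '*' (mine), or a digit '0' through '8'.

H 2 H H H H
H H H H H H
H H H H H H
H H H H H H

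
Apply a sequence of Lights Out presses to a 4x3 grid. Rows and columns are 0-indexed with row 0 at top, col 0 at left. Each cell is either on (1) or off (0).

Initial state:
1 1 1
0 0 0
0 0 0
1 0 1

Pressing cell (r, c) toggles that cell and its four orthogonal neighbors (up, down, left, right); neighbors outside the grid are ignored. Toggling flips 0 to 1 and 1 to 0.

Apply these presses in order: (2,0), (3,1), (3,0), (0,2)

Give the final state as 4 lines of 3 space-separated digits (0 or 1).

After press 1 at (2,0):
1 1 1
1 0 0
1 1 0
0 0 1

After press 2 at (3,1):
1 1 1
1 0 0
1 0 0
1 1 0

After press 3 at (3,0):
1 1 1
1 0 0
0 0 0
0 0 0

After press 4 at (0,2):
1 0 0
1 0 1
0 0 0
0 0 0

Answer: 1 0 0
1 0 1
0 0 0
0 0 0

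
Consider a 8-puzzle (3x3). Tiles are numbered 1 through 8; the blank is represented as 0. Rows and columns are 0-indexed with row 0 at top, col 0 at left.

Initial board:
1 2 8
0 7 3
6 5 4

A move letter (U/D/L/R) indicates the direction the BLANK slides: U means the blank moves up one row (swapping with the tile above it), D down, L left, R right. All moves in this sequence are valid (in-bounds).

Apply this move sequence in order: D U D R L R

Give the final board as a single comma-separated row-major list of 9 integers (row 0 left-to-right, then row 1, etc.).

After move 1 (D):
1 2 8
6 7 3
0 5 4

After move 2 (U):
1 2 8
0 7 3
6 5 4

After move 3 (D):
1 2 8
6 7 3
0 5 4

After move 4 (R):
1 2 8
6 7 3
5 0 4

After move 5 (L):
1 2 8
6 7 3
0 5 4

After move 6 (R):
1 2 8
6 7 3
5 0 4

Answer: 1, 2, 8, 6, 7, 3, 5, 0, 4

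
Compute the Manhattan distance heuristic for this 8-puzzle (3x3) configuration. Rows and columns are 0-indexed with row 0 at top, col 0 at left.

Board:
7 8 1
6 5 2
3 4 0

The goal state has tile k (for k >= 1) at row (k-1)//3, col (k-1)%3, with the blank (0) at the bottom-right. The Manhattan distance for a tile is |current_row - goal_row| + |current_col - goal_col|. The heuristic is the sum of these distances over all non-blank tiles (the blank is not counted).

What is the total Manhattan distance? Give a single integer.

Tile 7: at (0,0), goal (2,0), distance |0-2|+|0-0| = 2
Tile 8: at (0,1), goal (2,1), distance |0-2|+|1-1| = 2
Tile 1: at (0,2), goal (0,0), distance |0-0|+|2-0| = 2
Tile 6: at (1,0), goal (1,2), distance |1-1|+|0-2| = 2
Tile 5: at (1,1), goal (1,1), distance |1-1|+|1-1| = 0
Tile 2: at (1,2), goal (0,1), distance |1-0|+|2-1| = 2
Tile 3: at (2,0), goal (0,2), distance |2-0|+|0-2| = 4
Tile 4: at (2,1), goal (1,0), distance |2-1|+|1-0| = 2
Sum: 2 + 2 + 2 + 2 + 0 + 2 + 4 + 2 = 16

Answer: 16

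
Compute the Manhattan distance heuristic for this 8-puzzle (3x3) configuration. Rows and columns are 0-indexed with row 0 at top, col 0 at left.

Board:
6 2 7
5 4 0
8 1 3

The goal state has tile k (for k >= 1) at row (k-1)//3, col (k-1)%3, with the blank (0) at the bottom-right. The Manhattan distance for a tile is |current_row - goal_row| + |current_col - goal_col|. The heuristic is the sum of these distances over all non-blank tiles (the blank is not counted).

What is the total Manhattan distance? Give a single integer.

Tile 6: at (0,0), goal (1,2), distance |0-1|+|0-2| = 3
Tile 2: at (0,1), goal (0,1), distance |0-0|+|1-1| = 0
Tile 7: at (0,2), goal (2,0), distance |0-2|+|2-0| = 4
Tile 5: at (1,0), goal (1,1), distance |1-1|+|0-1| = 1
Tile 4: at (1,1), goal (1,0), distance |1-1|+|1-0| = 1
Tile 8: at (2,0), goal (2,1), distance |2-2|+|0-1| = 1
Tile 1: at (2,1), goal (0,0), distance |2-0|+|1-0| = 3
Tile 3: at (2,2), goal (0,2), distance |2-0|+|2-2| = 2
Sum: 3 + 0 + 4 + 1 + 1 + 1 + 3 + 2 = 15

Answer: 15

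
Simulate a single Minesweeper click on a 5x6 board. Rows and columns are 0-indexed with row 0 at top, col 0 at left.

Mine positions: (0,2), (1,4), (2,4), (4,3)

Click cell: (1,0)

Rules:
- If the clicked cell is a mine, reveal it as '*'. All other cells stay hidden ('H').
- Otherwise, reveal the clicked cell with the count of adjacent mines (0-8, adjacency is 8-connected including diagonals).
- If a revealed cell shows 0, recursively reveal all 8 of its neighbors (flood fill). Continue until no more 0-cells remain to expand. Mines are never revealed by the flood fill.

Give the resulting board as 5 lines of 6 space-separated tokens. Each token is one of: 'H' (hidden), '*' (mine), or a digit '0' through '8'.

0 1 H H H H
0 1 1 3 H H
0 0 0 2 H H
0 0 1 2 H H
0 0 1 H H H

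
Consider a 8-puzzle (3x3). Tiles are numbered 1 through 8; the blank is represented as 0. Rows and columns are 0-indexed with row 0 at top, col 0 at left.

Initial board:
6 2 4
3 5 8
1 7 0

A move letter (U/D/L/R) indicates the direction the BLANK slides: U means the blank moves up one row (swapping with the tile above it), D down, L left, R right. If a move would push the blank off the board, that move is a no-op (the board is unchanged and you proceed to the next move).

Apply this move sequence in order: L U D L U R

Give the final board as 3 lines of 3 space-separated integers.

After move 1 (L):
6 2 4
3 5 8
1 0 7

After move 2 (U):
6 2 4
3 0 8
1 5 7

After move 3 (D):
6 2 4
3 5 8
1 0 7

After move 4 (L):
6 2 4
3 5 8
0 1 7

After move 5 (U):
6 2 4
0 5 8
3 1 7

After move 6 (R):
6 2 4
5 0 8
3 1 7

Answer: 6 2 4
5 0 8
3 1 7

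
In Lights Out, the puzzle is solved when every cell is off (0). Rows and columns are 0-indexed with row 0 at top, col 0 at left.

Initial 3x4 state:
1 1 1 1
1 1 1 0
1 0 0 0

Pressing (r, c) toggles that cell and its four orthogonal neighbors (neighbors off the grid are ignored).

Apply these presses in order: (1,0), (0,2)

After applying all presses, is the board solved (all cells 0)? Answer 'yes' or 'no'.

After press 1 at (1,0):
0 1 1 1
0 0 1 0
0 0 0 0

After press 2 at (0,2):
0 0 0 0
0 0 0 0
0 0 0 0

Lights still on: 0

Answer: yes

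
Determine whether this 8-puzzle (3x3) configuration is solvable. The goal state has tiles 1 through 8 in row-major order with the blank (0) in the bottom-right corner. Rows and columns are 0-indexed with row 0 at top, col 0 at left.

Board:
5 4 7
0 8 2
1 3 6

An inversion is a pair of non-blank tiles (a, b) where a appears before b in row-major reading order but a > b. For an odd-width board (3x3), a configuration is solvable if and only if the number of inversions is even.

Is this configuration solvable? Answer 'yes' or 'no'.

Answer: yes

Derivation:
Inversions (pairs i<j in row-major order where tile[i] > tile[j] > 0): 16
16 is even, so the puzzle is solvable.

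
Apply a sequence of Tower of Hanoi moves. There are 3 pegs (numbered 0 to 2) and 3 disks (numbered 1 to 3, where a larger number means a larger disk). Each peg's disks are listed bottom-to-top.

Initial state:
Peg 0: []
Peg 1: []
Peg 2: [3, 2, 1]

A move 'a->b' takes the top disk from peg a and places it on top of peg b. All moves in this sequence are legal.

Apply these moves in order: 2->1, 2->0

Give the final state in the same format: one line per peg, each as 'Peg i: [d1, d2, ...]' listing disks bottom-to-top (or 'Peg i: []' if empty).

Answer: Peg 0: [2]
Peg 1: [1]
Peg 2: [3]

Derivation:
After move 1 (2->1):
Peg 0: []
Peg 1: [1]
Peg 2: [3, 2]

After move 2 (2->0):
Peg 0: [2]
Peg 1: [1]
Peg 2: [3]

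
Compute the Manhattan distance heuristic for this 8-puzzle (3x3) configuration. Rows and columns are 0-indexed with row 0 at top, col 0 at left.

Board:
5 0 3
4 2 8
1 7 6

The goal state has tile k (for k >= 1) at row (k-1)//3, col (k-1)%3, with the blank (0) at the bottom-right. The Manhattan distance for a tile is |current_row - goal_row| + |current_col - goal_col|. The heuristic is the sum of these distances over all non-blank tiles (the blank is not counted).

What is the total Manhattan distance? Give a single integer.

Tile 5: (0,0)->(1,1) = 2
Tile 3: (0,2)->(0,2) = 0
Tile 4: (1,0)->(1,0) = 0
Tile 2: (1,1)->(0,1) = 1
Tile 8: (1,2)->(2,1) = 2
Tile 1: (2,0)->(0,0) = 2
Tile 7: (2,1)->(2,0) = 1
Tile 6: (2,2)->(1,2) = 1
Sum: 2 + 0 + 0 + 1 + 2 + 2 + 1 + 1 = 9

Answer: 9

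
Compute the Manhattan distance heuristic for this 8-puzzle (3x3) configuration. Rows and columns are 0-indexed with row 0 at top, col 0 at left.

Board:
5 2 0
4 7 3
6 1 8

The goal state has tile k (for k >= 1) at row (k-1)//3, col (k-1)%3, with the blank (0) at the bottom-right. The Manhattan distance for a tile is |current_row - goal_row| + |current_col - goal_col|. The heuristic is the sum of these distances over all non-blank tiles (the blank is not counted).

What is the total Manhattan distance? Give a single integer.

Answer: 12

Derivation:
Tile 5: at (0,0), goal (1,1), distance |0-1|+|0-1| = 2
Tile 2: at (0,1), goal (0,1), distance |0-0|+|1-1| = 0
Tile 4: at (1,0), goal (1,0), distance |1-1|+|0-0| = 0
Tile 7: at (1,1), goal (2,0), distance |1-2|+|1-0| = 2
Tile 3: at (1,2), goal (0,2), distance |1-0|+|2-2| = 1
Tile 6: at (2,0), goal (1,2), distance |2-1|+|0-2| = 3
Tile 1: at (2,1), goal (0,0), distance |2-0|+|1-0| = 3
Tile 8: at (2,2), goal (2,1), distance |2-2|+|2-1| = 1
Sum: 2 + 0 + 0 + 2 + 1 + 3 + 3 + 1 = 12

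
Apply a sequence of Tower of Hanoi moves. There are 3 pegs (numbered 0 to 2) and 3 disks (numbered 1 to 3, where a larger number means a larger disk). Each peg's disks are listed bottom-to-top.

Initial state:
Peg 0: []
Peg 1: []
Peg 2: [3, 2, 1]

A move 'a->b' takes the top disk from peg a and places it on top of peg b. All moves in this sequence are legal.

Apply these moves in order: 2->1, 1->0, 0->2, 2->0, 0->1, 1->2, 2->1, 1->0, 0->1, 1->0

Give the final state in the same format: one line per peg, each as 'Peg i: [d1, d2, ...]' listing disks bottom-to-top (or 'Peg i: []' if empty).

After move 1 (2->1):
Peg 0: []
Peg 1: [1]
Peg 2: [3, 2]

After move 2 (1->0):
Peg 0: [1]
Peg 1: []
Peg 2: [3, 2]

After move 3 (0->2):
Peg 0: []
Peg 1: []
Peg 2: [3, 2, 1]

After move 4 (2->0):
Peg 0: [1]
Peg 1: []
Peg 2: [3, 2]

After move 5 (0->1):
Peg 0: []
Peg 1: [1]
Peg 2: [3, 2]

After move 6 (1->2):
Peg 0: []
Peg 1: []
Peg 2: [3, 2, 1]

After move 7 (2->1):
Peg 0: []
Peg 1: [1]
Peg 2: [3, 2]

After move 8 (1->0):
Peg 0: [1]
Peg 1: []
Peg 2: [3, 2]

After move 9 (0->1):
Peg 0: []
Peg 1: [1]
Peg 2: [3, 2]

After move 10 (1->0):
Peg 0: [1]
Peg 1: []
Peg 2: [3, 2]

Answer: Peg 0: [1]
Peg 1: []
Peg 2: [3, 2]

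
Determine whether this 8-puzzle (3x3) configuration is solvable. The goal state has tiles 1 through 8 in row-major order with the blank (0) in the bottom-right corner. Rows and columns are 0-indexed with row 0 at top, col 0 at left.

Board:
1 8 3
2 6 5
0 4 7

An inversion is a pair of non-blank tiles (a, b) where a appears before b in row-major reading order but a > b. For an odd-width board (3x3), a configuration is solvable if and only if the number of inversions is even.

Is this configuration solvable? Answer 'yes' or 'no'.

Answer: yes

Derivation:
Inversions (pairs i<j in row-major order where tile[i] > tile[j] > 0): 10
10 is even, so the puzzle is solvable.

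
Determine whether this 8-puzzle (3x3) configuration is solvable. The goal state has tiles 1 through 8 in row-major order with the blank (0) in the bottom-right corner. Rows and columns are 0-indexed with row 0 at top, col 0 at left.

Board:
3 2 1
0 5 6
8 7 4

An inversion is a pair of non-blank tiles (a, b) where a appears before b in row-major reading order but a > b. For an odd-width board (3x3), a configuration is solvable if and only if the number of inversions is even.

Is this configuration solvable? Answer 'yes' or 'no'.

Answer: yes

Derivation:
Inversions (pairs i<j in row-major order where tile[i] > tile[j] > 0): 8
8 is even, so the puzzle is solvable.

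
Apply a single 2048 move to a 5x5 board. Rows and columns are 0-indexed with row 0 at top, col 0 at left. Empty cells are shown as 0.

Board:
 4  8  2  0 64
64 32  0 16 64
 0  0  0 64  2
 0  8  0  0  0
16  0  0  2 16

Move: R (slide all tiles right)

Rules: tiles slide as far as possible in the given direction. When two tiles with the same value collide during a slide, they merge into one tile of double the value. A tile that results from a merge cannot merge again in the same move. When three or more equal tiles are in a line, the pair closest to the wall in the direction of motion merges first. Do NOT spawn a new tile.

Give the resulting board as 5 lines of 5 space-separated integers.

Slide right:
row 0: [4, 8, 2, 0, 64] -> [0, 4, 8, 2, 64]
row 1: [64, 32, 0, 16, 64] -> [0, 64, 32, 16, 64]
row 2: [0, 0, 0, 64, 2] -> [0, 0, 0, 64, 2]
row 3: [0, 8, 0, 0, 0] -> [0, 0, 0, 0, 8]
row 4: [16, 0, 0, 2, 16] -> [0, 0, 16, 2, 16]

Answer:  0  4  8  2 64
 0 64 32 16 64
 0  0  0 64  2
 0  0  0  0  8
 0  0 16  2 16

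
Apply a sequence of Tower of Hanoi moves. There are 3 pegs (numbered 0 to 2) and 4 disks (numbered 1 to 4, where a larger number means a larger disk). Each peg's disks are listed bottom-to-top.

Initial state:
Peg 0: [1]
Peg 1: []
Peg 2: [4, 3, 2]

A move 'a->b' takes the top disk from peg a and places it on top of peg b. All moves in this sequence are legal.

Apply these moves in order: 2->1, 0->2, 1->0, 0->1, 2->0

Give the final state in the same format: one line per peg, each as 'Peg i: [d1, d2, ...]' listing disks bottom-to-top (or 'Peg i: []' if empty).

After move 1 (2->1):
Peg 0: [1]
Peg 1: [2]
Peg 2: [4, 3]

After move 2 (0->2):
Peg 0: []
Peg 1: [2]
Peg 2: [4, 3, 1]

After move 3 (1->0):
Peg 0: [2]
Peg 1: []
Peg 2: [4, 3, 1]

After move 4 (0->1):
Peg 0: []
Peg 1: [2]
Peg 2: [4, 3, 1]

After move 5 (2->0):
Peg 0: [1]
Peg 1: [2]
Peg 2: [4, 3]

Answer: Peg 0: [1]
Peg 1: [2]
Peg 2: [4, 3]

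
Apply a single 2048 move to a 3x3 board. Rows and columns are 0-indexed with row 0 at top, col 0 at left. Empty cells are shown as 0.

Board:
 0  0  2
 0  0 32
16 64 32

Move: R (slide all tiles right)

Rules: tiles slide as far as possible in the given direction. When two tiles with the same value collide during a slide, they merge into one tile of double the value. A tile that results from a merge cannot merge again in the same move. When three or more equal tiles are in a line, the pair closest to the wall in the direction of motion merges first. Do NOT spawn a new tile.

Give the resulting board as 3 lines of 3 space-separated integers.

Answer:  0  0  2
 0  0 32
16 64 32

Derivation:
Slide right:
row 0: [0, 0, 2] -> [0, 0, 2]
row 1: [0, 0, 32] -> [0, 0, 32]
row 2: [16, 64, 32] -> [16, 64, 32]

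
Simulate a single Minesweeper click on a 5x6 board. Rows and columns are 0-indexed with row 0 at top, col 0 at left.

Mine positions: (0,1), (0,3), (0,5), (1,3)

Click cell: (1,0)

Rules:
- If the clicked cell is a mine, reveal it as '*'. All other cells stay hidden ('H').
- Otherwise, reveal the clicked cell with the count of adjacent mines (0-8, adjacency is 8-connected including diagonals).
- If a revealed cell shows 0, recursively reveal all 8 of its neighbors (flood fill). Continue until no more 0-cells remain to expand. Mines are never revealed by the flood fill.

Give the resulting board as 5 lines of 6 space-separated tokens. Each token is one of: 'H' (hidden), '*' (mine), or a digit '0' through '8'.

H H H H H H
1 H H H H H
H H H H H H
H H H H H H
H H H H H H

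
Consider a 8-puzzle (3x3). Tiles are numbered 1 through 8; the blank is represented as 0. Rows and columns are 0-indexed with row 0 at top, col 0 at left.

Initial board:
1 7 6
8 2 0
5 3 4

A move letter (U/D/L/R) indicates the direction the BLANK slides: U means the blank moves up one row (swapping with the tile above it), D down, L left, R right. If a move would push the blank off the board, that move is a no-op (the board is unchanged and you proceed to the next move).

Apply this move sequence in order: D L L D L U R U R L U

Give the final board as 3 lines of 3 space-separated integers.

Answer: 1 0 6
2 7 4
8 5 3

Derivation:
After move 1 (D):
1 7 6
8 2 4
5 3 0

After move 2 (L):
1 7 6
8 2 4
5 0 3

After move 3 (L):
1 7 6
8 2 4
0 5 3

After move 4 (D):
1 7 6
8 2 4
0 5 3

After move 5 (L):
1 7 6
8 2 4
0 5 3

After move 6 (U):
1 7 6
0 2 4
8 5 3

After move 7 (R):
1 7 6
2 0 4
8 5 3

After move 8 (U):
1 0 6
2 7 4
8 5 3

After move 9 (R):
1 6 0
2 7 4
8 5 3

After move 10 (L):
1 0 6
2 7 4
8 5 3

After move 11 (U):
1 0 6
2 7 4
8 5 3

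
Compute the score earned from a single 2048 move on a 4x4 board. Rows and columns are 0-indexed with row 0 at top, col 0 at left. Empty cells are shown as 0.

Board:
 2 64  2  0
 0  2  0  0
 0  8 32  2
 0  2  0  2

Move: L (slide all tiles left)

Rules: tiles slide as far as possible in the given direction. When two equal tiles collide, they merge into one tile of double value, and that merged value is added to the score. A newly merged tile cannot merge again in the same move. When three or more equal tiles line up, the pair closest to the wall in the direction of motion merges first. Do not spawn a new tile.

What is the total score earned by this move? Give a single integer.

Slide left:
row 0: [2, 64, 2, 0] -> [2, 64, 2, 0]  score +0 (running 0)
row 1: [0, 2, 0, 0] -> [2, 0, 0, 0]  score +0 (running 0)
row 2: [0, 8, 32, 2] -> [8, 32, 2, 0]  score +0 (running 0)
row 3: [0, 2, 0, 2] -> [4, 0, 0, 0]  score +4 (running 4)
Board after move:
 2 64  2  0
 2  0  0  0
 8 32  2  0
 4  0  0  0

Answer: 4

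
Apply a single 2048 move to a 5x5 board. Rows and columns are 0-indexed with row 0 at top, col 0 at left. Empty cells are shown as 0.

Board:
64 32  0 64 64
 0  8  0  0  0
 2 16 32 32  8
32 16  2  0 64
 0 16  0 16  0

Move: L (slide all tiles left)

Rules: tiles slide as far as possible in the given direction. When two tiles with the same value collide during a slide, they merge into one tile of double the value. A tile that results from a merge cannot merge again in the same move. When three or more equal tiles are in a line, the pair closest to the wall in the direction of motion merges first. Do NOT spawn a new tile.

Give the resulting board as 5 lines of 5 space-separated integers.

Slide left:
row 0: [64, 32, 0, 64, 64] -> [64, 32, 128, 0, 0]
row 1: [0, 8, 0, 0, 0] -> [8, 0, 0, 0, 0]
row 2: [2, 16, 32, 32, 8] -> [2, 16, 64, 8, 0]
row 3: [32, 16, 2, 0, 64] -> [32, 16, 2, 64, 0]
row 4: [0, 16, 0, 16, 0] -> [32, 0, 0, 0, 0]

Answer:  64  32 128   0   0
  8   0   0   0   0
  2  16  64   8   0
 32  16   2  64   0
 32   0   0   0   0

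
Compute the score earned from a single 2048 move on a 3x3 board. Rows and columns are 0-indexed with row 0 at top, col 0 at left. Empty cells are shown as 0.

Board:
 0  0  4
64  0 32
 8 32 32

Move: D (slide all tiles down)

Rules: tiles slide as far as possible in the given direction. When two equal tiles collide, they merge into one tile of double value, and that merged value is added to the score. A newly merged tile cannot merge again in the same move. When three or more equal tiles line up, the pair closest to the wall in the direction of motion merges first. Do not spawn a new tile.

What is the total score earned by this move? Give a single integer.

Slide down:
col 0: [0, 64, 8] -> [0, 64, 8]  score +0 (running 0)
col 1: [0, 0, 32] -> [0, 0, 32]  score +0 (running 0)
col 2: [4, 32, 32] -> [0, 4, 64]  score +64 (running 64)
Board after move:
 0  0  0
64  0  4
 8 32 64

Answer: 64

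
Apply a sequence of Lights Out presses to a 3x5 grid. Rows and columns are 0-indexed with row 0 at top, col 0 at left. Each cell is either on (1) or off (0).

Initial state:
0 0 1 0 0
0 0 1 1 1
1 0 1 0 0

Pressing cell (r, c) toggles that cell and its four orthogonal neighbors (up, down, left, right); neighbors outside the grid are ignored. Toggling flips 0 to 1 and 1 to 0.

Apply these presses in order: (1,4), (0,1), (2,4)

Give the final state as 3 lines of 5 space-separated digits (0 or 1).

After press 1 at (1,4):
0 0 1 0 1
0 0 1 0 0
1 0 1 0 1

After press 2 at (0,1):
1 1 0 0 1
0 1 1 0 0
1 0 1 0 1

After press 3 at (2,4):
1 1 0 0 1
0 1 1 0 1
1 0 1 1 0

Answer: 1 1 0 0 1
0 1 1 0 1
1 0 1 1 0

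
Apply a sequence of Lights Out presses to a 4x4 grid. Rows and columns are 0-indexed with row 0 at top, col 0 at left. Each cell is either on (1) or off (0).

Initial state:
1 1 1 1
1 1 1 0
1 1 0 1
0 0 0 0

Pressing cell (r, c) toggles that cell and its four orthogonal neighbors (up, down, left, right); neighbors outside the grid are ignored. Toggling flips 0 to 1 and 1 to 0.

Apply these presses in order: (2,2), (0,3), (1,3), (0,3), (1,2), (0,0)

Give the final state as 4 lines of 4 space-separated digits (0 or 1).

After press 1 at (2,2):
1 1 1 1
1 1 0 0
1 0 1 0
0 0 1 0

After press 2 at (0,3):
1 1 0 0
1 1 0 1
1 0 1 0
0 0 1 0

After press 3 at (1,3):
1 1 0 1
1 1 1 0
1 0 1 1
0 0 1 0

After press 4 at (0,3):
1 1 1 0
1 1 1 1
1 0 1 1
0 0 1 0

After press 5 at (1,2):
1 1 0 0
1 0 0 0
1 0 0 1
0 0 1 0

After press 6 at (0,0):
0 0 0 0
0 0 0 0
1 0 0 1
0 0 1 0

Answer: 0 0 0 0
0 0 0 0
1 0 0 1
0 0 1 0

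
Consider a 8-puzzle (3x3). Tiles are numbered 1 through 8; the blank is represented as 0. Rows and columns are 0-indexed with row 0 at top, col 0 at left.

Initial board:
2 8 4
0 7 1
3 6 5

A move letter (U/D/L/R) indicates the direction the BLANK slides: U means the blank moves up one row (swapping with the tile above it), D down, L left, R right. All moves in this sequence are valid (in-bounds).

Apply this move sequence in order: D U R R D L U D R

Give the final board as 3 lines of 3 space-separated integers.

After move 1 (D):
2 8 4
3 7 1
0 6 5

After move 2 (U):
2 8 4
0 7 1
3 6 5

After move 3 (R):
2 8 4
7 0 1
3 6 5

After move 4 (R):
2 8 4
7 1 0
3 6 5

After move 5 (D):
2 8 4
7 1 5
3 6 0

After move 6 (L):
2 8 4
7 1 5
3 0 6

After move 7 (U):
2 8 4
7 0 5
3 1 6

After move 8 (D):
2 8 4
7 1 5
3 0 6

After move 9 (R):
2 8 4
7 1 5
3 6 0

Answer: 2 8 4
7 1 5
3 6 0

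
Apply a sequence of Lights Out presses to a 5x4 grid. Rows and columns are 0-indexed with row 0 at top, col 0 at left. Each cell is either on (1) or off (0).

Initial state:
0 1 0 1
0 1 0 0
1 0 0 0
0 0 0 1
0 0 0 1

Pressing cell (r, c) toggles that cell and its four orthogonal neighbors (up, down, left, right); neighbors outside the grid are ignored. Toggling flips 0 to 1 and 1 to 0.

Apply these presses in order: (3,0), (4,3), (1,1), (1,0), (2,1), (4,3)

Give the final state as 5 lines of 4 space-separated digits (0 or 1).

Answer: 1 0 0 1
0 0 1 0
0 0 1 0
1 0 0 1
1 0 0 1

Derivation:
After press 1 at (3,0):
0 1 0 1
0 1 0 0
0 0 0 0
1 1 0 1
1 0 0 1

After press 2 at (4,3):
0 1 0 1
0 1 0 0
0 0 0 0
1 1 0 0
1 0 1 0

After press 3 at (1,1):
0 0 0 1
1 0 1 0
0 1 0 0
1 1 0 0
1 0 1 0

After press 4 at (1,0):
1 0 0 1
0 1 1 0
1 1 0 0
1 1 0 0
1 0 1 0

After press 5 at (2,1):
1 0 0 1
0 0 1 0
0 0 1 0
1 0 0 0
1 0 1 0

After press 6 at (4,3):
1 0 0 1
0 0 1 0
0 0 1 0
1 0 0 1
1 0 0 1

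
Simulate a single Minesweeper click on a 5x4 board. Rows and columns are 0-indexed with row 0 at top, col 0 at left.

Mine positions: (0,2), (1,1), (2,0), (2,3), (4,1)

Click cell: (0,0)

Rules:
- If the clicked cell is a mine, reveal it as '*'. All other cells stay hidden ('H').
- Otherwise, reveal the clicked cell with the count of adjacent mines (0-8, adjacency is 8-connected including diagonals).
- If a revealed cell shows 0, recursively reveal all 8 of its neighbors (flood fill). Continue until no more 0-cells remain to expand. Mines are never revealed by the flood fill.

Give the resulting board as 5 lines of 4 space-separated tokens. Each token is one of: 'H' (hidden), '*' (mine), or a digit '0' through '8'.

1 H H H
H H H H
H H H H
H H H H
H H H H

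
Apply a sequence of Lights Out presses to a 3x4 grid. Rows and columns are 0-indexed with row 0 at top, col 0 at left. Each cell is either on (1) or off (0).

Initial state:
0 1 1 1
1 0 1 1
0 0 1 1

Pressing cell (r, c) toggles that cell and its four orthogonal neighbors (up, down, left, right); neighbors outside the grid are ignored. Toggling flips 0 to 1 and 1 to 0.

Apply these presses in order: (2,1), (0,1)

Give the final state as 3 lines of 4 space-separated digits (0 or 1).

After press 1 at (2,1):
0 1 1 1
1 1 1 1
1 1 0 1

After press 2 at (0,1):
1 0 0 1
1 0 1 1
1 1 0 1

Answer: 1 0 0 1
1 0 1 1
1 1 0 1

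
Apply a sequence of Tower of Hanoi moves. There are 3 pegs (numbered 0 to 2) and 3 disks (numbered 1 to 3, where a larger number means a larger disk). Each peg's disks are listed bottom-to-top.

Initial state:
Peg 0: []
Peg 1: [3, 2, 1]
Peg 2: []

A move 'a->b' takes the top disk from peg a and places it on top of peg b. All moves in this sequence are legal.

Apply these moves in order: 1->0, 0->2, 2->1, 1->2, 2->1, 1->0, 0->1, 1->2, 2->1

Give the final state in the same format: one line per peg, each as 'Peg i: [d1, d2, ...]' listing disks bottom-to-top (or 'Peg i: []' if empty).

Answer: Peg 0: []
Peg 1: [3, 2, 1]
Peg 2: []

Derivation:
After move 1 (1->0):
Peg 0: [1]
Peg 1: [3, 2]
Peg 2: []

After move 2 (0->2):
Peg 0: []
Peg 1: [3, 2]
Peg 2: [1]

After move 3 (2->1):
Peg 0: []
Peg 1: [3, 2, 1]
Peg 2: []

After move 4 (1->2):
Peg 0: []
Peg 1: [3, 2]
Peg 2: [1]

After move 5 (2->1):
Peg 0: []
Peg 1: [3, 2, 1]
Peg 2: []

After move 6 (1->0):
Peg 0: [1]
Peg 1: [3, 2]
Peg 2: []

After move 7 (0->1):
Peg 0: []
Peg 1: [3, 2, 1]
Peg 2: []

After move 8 (1->2):
Peg 0: []
Peg 1: [3, 2]
Peg 2: [1]

After move 9 (2->1):
Peg 0: []
Peg 1: [3, 2, 1]
Peg 2: []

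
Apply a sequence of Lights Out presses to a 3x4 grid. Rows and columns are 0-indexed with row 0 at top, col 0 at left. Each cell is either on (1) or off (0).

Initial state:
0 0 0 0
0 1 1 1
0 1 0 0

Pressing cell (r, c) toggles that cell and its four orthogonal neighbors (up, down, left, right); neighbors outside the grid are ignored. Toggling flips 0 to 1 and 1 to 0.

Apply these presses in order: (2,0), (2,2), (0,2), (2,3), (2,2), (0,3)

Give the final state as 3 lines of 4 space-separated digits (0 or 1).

After press 1 at (2,0):
0 0 0 0
1 1 1 1
1 0 0 0

After press 2 at (2,2):
0 0 0 0
1 1 0 1
1 1 1 1

After press 3 at (0,2):
0 1 1 1
1 1 1 1
1 1 1 1

After press 4 at (2,3):
0 1 1 1
1 1 1 0
1 1 0 0

After press 5 at (2,2):
0 1 1 1
1 1 0 0
1 0 1 1

After press 6 at (0,3):
0 1 0 0
1 1 0 1
1 0 1 1

Answer: 0 1 0 0
1 1 0 1
1 0 1 1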